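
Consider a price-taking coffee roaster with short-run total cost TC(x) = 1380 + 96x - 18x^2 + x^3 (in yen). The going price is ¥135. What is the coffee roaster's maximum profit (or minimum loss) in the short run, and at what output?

AVC = 96 - 18x + x^2; min AVC = ¥15 at x = 9. Since P = ¥135 ≥ min AVC, the firm produces.
MC = 96 - 36x + 3x^2. Setting P = MC and taking the root on the rising branch gives x* = 13.
TR = 135·13 = 1755. TC = 1380 + 403 = 1783. Profit = 1755 − 1783 = -¥28.
That loss of ¥28 beats the ¥1380 the firm would lose by shutting down; producing recovers ¥1352 of fixed cost.

Profit = -¥28 at x = 13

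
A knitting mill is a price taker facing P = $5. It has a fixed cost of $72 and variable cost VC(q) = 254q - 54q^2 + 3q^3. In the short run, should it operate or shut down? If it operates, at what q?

Shut down

From TC, MC = TC'(q) = 254 - 108q + 9q^2 and AVC = VC/q = 254 - 54q + 3q^2.
The AVC parabola has its vertex at q = 54/6 = 9, where AVC = 254 - 54·9 + 3·9^2 = $11.
With P < min AVC ($5 < $11), every unit sold adds to the loss.
Shutting down limits the loss to fixed cost, $72.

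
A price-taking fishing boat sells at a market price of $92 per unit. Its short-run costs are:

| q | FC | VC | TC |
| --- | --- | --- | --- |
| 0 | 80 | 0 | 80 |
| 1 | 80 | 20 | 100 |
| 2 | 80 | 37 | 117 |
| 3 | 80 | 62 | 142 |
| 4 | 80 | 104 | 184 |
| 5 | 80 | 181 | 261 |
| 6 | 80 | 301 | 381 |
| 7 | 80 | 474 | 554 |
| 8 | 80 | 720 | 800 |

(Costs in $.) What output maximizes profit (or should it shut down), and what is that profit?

Compute π = P·q − TC at each output: q=0: -80; q=1: -8; q=2: 67; q=3: 134; q=4: 184; q=5: 199; q=6: 171; q=7: 90; q=8: -64.
Profit is maximized at q = 5. AVC there is 181/5 = $36.20 ≤ P, so producing beats shutting down (which would give -$80).

q = 5; profit = $199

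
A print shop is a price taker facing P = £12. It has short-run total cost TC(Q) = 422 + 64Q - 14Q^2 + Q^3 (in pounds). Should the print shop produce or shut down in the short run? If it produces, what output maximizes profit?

From TC, MC = TC'(Q) = 64 - 28Q + 3Q^2 and AVC = VC/Q = 64 - 14Q + Q^2.
AVC is minimized where dAVC/dQ = -14 + 2Q = 0, at Q = 7; min AVC = 64 - 14·7 + 7^2 = £15.
With P < min AVC (£12 < £15), every unit sold adds to the loss.
Best response: produce nothing and absorb the £422 fixed cost.

Shut down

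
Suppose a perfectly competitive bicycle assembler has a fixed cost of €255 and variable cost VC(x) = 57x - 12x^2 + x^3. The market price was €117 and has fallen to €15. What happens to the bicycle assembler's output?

Output falls from 10 to 0 (the firm shuts down)

MC = 57 - 24x + 3x^2; the shutdown threshold is min AVC = €21 (at x = 6).
At P = €117 ≥ min AVC, set P = MC on the rising branch: x = 10.
At P = €15 < min AVC = €21, price no longer covers variable cost at any output, so the firm shuts down: x = 0.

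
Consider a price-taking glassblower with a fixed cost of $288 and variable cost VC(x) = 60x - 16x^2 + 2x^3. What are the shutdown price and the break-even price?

Shutdown price = min AVC. AVC = 60 - 16x + 2x^2, with vertex at x = 4 and minimum $28.
ATC = 288/x + 60 - 16x + 2x^2. Setting dATC/dx = −288/x^2 − 16 + 4x = 0 gives x = 6 (since 4·6^3 − 16·6^2 = 288).
min ATC = 288/6 + 60 − 16·6 + 2·6^2 = $84. That is the break-even price.
Between these two prices the firm operates at a loss; above $84 it earns a profit.

Shutdown price = $28; break-even price = $84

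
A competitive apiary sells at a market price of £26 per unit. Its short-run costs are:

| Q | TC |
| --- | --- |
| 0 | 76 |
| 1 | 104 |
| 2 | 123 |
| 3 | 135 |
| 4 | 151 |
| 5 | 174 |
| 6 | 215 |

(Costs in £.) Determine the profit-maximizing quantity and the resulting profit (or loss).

Q = 5; profit = -£44

Tabulate TR − TC: Q=0: -76; Q=1: -78; Q=2: -71; Q=3: -57; Q=4: -47; Q=5: -44; Q=6: -59.
Profit is maximized at Q = 5. AVC there is 98/5 = £19.60 ≤ P, so producing beats shutting down (which would give -£76).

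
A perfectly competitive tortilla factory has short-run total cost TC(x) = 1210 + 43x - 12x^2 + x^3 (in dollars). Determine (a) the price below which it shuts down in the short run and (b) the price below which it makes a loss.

Shutdown price = $7; break-even price = $142

Shutdown price = min AVC. AVC = 43 - 12x + x^2, with vertex at x = 6 and minimum $7.
ATC = 1210/x + 43 - 12x + x^2. Setting dATC/dx = −1210/x^2 − 12 + 2x = 0 gives x = 11 (since 2·11^3 − 12·11^2 = 1210).
min ATC = 1210/11 + 43 − 12·11 + 11^2 = $142. That is the break-even price.
Between these two prices the firm operates at a loss; above $142 it earns a profit.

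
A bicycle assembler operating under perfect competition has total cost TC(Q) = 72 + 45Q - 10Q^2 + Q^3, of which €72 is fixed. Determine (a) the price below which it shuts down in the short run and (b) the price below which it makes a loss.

AVC = 45 - 10Q + Q^2; minimized at Q = 5, giving min AVC = €20. That is the shutdown price.
ATC = 72/Q + 45 - 10Q + Q^2. Setting dATC/dQ = −72/Q^2 − 10 + 2Q = 0 gives Q = 6 (since 2·6^3 − 10·6^2 = 72).
min ATC = 72/6 + 45 − 10·6 + 6^2 = €33. That is the break-even price.
Between these two prices the firm operates at a loss; above €33 it earns a profit.

Shutdown price = €20; break-even price = €33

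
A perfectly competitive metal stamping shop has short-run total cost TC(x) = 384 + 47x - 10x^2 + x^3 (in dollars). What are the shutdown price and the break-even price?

Shutdown price = $22; break-even price = $79

AVC = 47 - 10x + x^2; minimized at x = 5, giving min AVC = $22. That is the shutdown price.
ATC = 384/x + 47 - 10x + x^2. Setting dATC/dx = −384/x^2 − 10 + 2x = 0 gives x = 8 (since 2·8^3 − 10·8^2 = 384).
min ATC = 384/8 + 47 − 10·8 + 8^2 = $79. That is the break-even price.
Between these two prices the firm operates at a loss; above $79 it earns a profit.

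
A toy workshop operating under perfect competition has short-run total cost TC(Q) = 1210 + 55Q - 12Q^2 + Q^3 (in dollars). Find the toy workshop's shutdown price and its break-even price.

Shutdown price = min AVC. AVC = 55 - 12Q + Q^2, with vertex at Q = 6 and minimum $19.
ATC = 1210/Q + 55 - 12Q + Q^2. Setting dATC/dQ = −1210/Q^2 − 12 + 2Q = 0 gives Q = 11 (since 2·11^3 − 12·11^2 = 1210).
min ATC = 1210/11 + 55 − 12·11 + 11^2 = $154. That is the break-even price.
For $19 ≤ P < $154 the firm produces at a loss; below $19 it shuts down.

Shutdown price = $19; break-even price = $154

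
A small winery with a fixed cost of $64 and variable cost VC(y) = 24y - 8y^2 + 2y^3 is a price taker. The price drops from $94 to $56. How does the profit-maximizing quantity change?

Output falls from 5 to 4

AVC = 24 - 8y + 2y^2, minimized at y = 2 where min AVC = $16. MC = 24 - 16y + 6y^2.
With P = $94 above the shutdown price, P = MC gives y = 5.
At P = $56 ≥ min AVC, set P = MC: y = 4. The firm stays open but cuts output.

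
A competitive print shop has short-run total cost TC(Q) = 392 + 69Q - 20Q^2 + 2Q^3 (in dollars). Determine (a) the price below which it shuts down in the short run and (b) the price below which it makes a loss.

AVC = 69 - 20Q + 2Q^2; minimized at Q = 5, giving min AVC = $19. That is the shutdown price.
ATC = 392/Q + 69 - 20Q + 2Q^2. Setting dATC/dQ = −392/Q^2 − 20 + 4Q = 0 gives Q = 7 (since 4·7^3 − 20·7^2 = 392).
min ATC = 392/7 + 69 − 20·7 + 2·7^2 = $83. That is the break-even price.
For $19 ≤ P < $83 the firm produces at a loss; below $19 it shuts down.

Shutdown price = $19; break-even price = $83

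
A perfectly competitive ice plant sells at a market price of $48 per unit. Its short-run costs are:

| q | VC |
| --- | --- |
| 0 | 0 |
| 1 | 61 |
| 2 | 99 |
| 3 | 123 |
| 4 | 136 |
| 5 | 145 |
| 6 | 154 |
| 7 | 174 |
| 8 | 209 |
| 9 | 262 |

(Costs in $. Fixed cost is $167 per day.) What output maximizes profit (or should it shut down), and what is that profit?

Tabulate TR − TC: q=0: -167; q=1: -180; q=2: -170; q=3: -146; q=4: -111; q=5: -72; q=6: -33; q=7: -5; q=8: 8; q=9: 3.
Profit is maximized at q = 8. AVC there is 209/8 = $26.12 ≤ P, so producing beats shutting down (which would give -$167).

q = 8; profit = $8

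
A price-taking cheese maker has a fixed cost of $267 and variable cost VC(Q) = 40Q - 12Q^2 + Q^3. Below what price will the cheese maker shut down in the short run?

$4 per unit

The shutdown price is the minimum of AVC. VC = 40Q - 12Q^2 + Q^3, so AVC = 40 - 12Q + Q^2.
dAVC/dQ = -12 + 2Q = 0 gives Q = 6. min AVC = 40 - 12·6 + 6^2 = 4.
So the shutdown price is $4.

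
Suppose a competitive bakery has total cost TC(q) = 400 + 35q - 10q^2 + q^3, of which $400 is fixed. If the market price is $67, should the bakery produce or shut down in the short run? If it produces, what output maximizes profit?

Produce at q = 8

Strip out fixed cost: VC = 35q - 10q^2 + q^3. Then AVC = 35 - 10q + q^2 and MC = 35 - 20q + 3q^2.
AVC hits its minimum where MC = AVC, at q = 5, giving min AVC = 35 - 10·5 + 5^2 = $10.
Because $67 ≥ $10, revenue can cover variable cost; the firm operates.
P = MC gives -32 - 20q + 3q^2 = 0, with roots -4/3 and 8. Take the larger (rising MC): q* = 8.
Check: AVC at q = 8 is $19 ≤ P, so revenue covers variable cost.
Profit = P·q − TC = 67·8 − 552 = -$16, a loss, but smaller than the $400 fixed cost the firm would lose by shutting down.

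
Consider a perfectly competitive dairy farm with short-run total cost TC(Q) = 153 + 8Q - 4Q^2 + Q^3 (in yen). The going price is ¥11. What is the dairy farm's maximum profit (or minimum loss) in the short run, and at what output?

AVC = 8 - 4Q + Q^2; min AVC = ¥4 at Q = 2. Since P = ¥11 ≥ min AVC, the firm produces.
MC = 8 - 8Q + 3Q^2. Setting P = MC and taking the root on the rising branch gives Q* = 3.
TR = 11·3 = 33. TC = 153 + 15 = 168. Profit = 33 − 168 = -¥135.
By producing, the firm covers all variable cost plus ¥18 of fixed cost; shutting down would lose the full ¥153.

Profit = -¥135 at Q = 3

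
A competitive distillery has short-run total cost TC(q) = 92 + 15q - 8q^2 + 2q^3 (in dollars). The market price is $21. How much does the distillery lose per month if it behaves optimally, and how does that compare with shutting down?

AVC = 15 - 8q + 2q^2 has its minimum $7 at q = 2; price $21 clears that bar, so the firm operates.
With MC = 15 - 16q + 6q^2, P = MC on the upward-sloping part at q* = 3.
TR = 21·3 = 63. TC = 92 + 27 = 119. Profit = 63 − 119 = -$56.
By producing, the firm covers all variable cost plus $36 of fixed cost; shutting down would lose the full $92.

Profit = -$56 at q = 3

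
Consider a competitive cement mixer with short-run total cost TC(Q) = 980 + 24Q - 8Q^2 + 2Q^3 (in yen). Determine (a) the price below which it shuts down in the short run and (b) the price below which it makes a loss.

Shutdown price = ¥16; break-even price = ¥206

AVC = 24 - 8Q + 2Q^2; minimized at Q = 2, giving min AVC = ¥16. That is the shutdown price.
ATC = 980/Q + 24 - 8Q + 2Q^2. Setting dATC/dQ = −980/Q^2 − 8 + 4Q = 0 gives Q = 7 (since 4·7^3 − 8·7^2 = 980).
min ATC = 980/7 + 24 − 8·7 + 2·7^2 = ¥206. That is the break-even price.
Between these two prices the firm operates at a loss; above ¥206 it earns a profit.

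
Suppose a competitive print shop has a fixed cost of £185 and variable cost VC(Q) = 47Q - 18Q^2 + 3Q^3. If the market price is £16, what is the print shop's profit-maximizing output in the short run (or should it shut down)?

From TC, MC = TC'(Q) = 47 - 36Q + 9Q^2 and AVC = VC/Q = 47 - 18Q + 3Q^2.
AVC hits its minimum where MC = AVC, at Q = 3, giving min AVC = 47 - 18·3 + 3·3^2 = £20.
Since P = £16 < min AVC = £20, price fails to cover variable cost at any output.
Shutting down limits the loss to fixed cost, £185.

Shut down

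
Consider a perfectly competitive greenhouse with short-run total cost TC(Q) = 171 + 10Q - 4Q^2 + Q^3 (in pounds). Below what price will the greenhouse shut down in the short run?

Short-run supply begins at min AVC. From VC = 10Q - 4Q^2 + Q^3, AVC = 10 - 4Q + Q^2.
At the minimum of AVC, MC = AVC. MC = 10 - 8Q + 3Q^2; setting MC = AVC gives 2Q^2 - 4Q = 0, so Q = 2. min AVC = 6.
So the shutdown price is £6.

£6 per unit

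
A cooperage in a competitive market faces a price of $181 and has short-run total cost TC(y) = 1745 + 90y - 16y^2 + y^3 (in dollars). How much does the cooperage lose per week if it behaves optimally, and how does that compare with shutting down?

Profit = -$55 at y = 13

AVC = 90 - 16y + y^2 has its minimum $26 at y = 8; price $181 clears that bar, so the firm operates.
MC = 90 - 32y + 3y^2. Setting P = MC and taking the root on the rising branch gives y* = 13.
TR = 181·13 = 2353. TC = 1745 + 663 = 2408. Profit = 2353 − 2408 = -$55.
By producing, the firm covers all variable cost plus $1690 of fixed cost; shutting down would lose the full $1745.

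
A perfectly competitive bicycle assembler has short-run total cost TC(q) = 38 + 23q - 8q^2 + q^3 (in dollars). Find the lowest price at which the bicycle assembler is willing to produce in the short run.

Short-run supply begins at min AVC. From VC = 23q - 8q^2 + q^3, AVC = 23 - 8q + q^2.
At the minimum of AVC, MC = AVC. MC = 23 - 16q + 3q^2; setting MC = AVC gives 2q^2 - 8q = 0, so q = 4. min AVC = 7.
The firm shuts down for any P below $7.

$7 per unit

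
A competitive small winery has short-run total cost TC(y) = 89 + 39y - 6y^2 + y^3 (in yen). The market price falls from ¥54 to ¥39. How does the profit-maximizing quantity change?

AVC = 39 - 6y + y^2, minimized at y = 3 where min AVC = ¥30. MC = 39 - 12y + 3y^2.
With P = ¥54 above the shutdown price, P = MC gives y = 5.
At P = ¥39 ≥ min AVC, set P = MC: y = 4. The firm stays open but cuts output.

Output falls from 5 to 4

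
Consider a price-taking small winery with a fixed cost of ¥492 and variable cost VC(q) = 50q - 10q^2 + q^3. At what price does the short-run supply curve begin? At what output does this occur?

Short-run supply begins at min AVC. From VC = 50q - 10q^2 + q^3, AVC = 50 - 10q + q^2.
At the minimum of AVC, MC = AVC. MC = 50 - 20q + 3q^2; setting MC = AVC gives 2q^2 - 10q = 0, so q = 5. min AVC = 25.
The firm shuts down for any P below ¥25.

¥25 per unit, at q = 5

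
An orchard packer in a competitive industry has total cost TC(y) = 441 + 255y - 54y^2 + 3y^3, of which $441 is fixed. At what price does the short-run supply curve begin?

$12 per unit

Short-run supply begins at min AVC. From VC = 255y - 54y^2 + 3y^3, AVC = 255 - 54y + 3y^2.
At the minimum of AVC, MC = AVC. MC = 255 - 108y + 9y^2; setting MC = AVC gives 6y^2 - 54y = 0, so y = 9. min AVC = 12.
The firm shuts down for any P below $12.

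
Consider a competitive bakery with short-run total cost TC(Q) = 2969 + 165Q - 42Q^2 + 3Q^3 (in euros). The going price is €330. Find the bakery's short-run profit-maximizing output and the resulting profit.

Profit = -€65 at Q = 11

AVC = 165 - 42Q + 3Q^2 has its minimum €18 at Q = 7; price €330 clears that bar, so the firm operates.
With MC = 165 - 84Q + 9Q^2, P = MC on the upward-sloping part at Q* = 11.
TR = 330·11 = 3630. TC = 2969 + 726 = 3695. Profit = 3630 − 3695 = -€65.
Shutting down would mean losing the fixed cost of €2969, so operating at a loss of €65 is better by €2904.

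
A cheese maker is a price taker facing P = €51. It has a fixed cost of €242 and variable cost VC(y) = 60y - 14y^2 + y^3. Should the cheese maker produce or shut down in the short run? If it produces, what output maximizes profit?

Strip out fixed cost: VC = 60y - 14y^2 + y^3. Then AVC = 60 - 14y + y^2 and MC = 60 - 28y + 3y^2.
The AVC parabola has its vertex at y = 14/2 = 7, where AVC = 60 - 14·7 + 7^2 = €11.
P = €51 exceeds min AVC = €11, so the firm stays open.
Set P = MC: 51 = 60 - 28y + 3y^2 → 9 - 28y + 3y^2 = 0. The roots are y = 1/3 and y = 9; the profit-maximizing output is on the rising part of MC, so y* = 9.
Check: AVC at y = 9 is €15 ≤ P, so revenue covers variable cost.
Profit = P·y − TC = 51·9 − 377 = €82.

Produce at y = 9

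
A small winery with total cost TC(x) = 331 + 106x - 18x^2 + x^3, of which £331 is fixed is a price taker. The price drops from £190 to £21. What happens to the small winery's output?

AVC = 106 - 18x + x^2, minimized at x = 9 where min AVC = £25. MC = 106 - 36x + 3x^2.
With P = £190 above the shutdown price, P = MC gives x = 14.
At P = £21 < min AVC = £25, price no longer covers variable cost at any output, so the firm shuts down: x = 0.

Output falls from 14 to 0 (the firm shuts down)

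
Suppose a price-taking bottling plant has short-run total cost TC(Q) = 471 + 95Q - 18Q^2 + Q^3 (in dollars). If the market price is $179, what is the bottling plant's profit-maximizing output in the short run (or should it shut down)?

From TC, MC = TC'(Q) = 95 - 36Q + 3Q^2 and AVC = VC/Q = 95 - 18Q + Q^2.
AVC is minimized where dAVC/dQ = -18 + 2Q = 0, at Q = 9; min AVC = 95 - 18·9 + 9^2 = $14.
Since P = $179 ≥ min AVC = $14, price covers variable cost and the firm should produce.
Solving P = MC: -84 - 36Q + 3Q^2 = 0 ⇒ Q = -2 or 14. On the upward-sloping branch, Q* = 14.
Check: AVC at Q = 14 is $39 ≤ P, so revenue covers variable cost.
Profit = P·Q − TC = 179·14 − 1017 = $1489.

Produce at Q = 14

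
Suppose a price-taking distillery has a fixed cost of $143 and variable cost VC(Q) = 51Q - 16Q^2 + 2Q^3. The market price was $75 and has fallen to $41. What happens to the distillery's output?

Output falls from 6 to 5

AVC = 51 - 16Q + 2Q^2, minimized at Q = 4 where min AVC = $19. MC = 51 - 32Q + 6Q^2.
At P = $75 ≥ min AVC, set P = MC on the rising branch: Q = 6.
At P = $41 ≥ min AVC, set P = MC: Q = 5. The firm stays open but cuts output.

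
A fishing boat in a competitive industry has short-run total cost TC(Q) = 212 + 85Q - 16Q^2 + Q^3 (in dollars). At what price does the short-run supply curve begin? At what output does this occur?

The shutdown price is the minimum of AVC. VC = 85Q - 16Q^2 + Q^3, so AVC = 85 - 16Q + Q^2.
At the minimum of AVC, MC = AVC. MC = 85 - 32Q + 3Q^2; setting MC = AVC gives 2Q^2 - 16Q = 0, so Q = 8. min AVC = 21.
The firm shuts down for any P below $21.

$21 per unit, at Q = 8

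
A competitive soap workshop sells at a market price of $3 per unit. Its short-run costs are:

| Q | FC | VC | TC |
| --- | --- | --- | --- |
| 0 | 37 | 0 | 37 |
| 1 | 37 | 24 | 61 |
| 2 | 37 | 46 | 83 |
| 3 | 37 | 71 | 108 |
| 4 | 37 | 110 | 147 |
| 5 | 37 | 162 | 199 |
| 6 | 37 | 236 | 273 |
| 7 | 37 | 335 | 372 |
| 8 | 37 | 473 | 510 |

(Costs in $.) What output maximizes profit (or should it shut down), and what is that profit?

Q = 0 (shut down); profit = -$37

Tabulate TR − TC: Q=0: -37; Q=1: -58; Q=2: -77; Q=3: -99; Q=4: -135; Q=5: -184; Q=6: -255; Q=7: -351; Q=8: -486.
Profit is highest at Q = 0. Equivalently, the lowest AVC in the table is 46/2 ≈ $23 at Q = 2, and P = $3 falls below it — price never covers variable cost, so the firm shuts down and loses only its fixed cost.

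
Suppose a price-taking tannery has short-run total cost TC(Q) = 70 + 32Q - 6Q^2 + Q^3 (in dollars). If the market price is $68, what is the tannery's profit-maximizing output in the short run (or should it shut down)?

Strip out fixed cost: VC = 32Q - 6Q^2 + Q^3. Then AVC = 32 - 6Q + Q^2 and MC = 32 - 12Q + 3Q^2.
AVC hits its minimum where MC = AVC, at Q = 3, giving min AVC = 32 - 6·3 + 3^2 = $23.
Since P = $68 ≥ min AVC = $23, price covers variable cost and the firm should produce.
Solving P = MC: -36 - 12Q + 3Q^2 = 0 ⇒ Q = -2 or 6. On the upward-sloping branch, Q* = 6.
Check: AVC at Q = 6 is $32 ≤ P, so revenue covers variable cost.
Profit = P·Q − TC = 68·6 − 262 = $146.

Produce at Q = 6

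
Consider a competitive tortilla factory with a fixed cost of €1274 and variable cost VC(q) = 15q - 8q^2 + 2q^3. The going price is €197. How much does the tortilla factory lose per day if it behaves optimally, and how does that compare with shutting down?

AVC = 15 - 8q + 2q^2; min AVC = €7 at q = 2. Since P = €197 ≥ min AVC, the firm produces.
With MC = 15 - 16q + 6q^2, P = MC on the upward-sloping part at q* = 7.
TR = 197·7 = 1379. TC = 1274 + 399 = 1673. Profit = 1379 − 1673 = -€294.
By producing, the firm covers all variable cost plus €980 of fixed cost; shutting down would lose the full €1274.

Profit = -€294 at q = 7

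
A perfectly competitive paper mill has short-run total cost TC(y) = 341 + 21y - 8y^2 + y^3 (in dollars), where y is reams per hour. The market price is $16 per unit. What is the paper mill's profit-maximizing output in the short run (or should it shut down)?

Produce at y = 5

Strip out fixed cost: VC = 21y - 8y^2 + y^3. Then AVC = 21 - 8y + y^2 and MC = 21 - 16y + 3y^2.
The AVC parabola has its vertex at y = 8/2 = 4, where AVC = 21 - 8·4 + 4^2 = $5.
Since P = $16 ≥ min AVC = $5, price covers variable cost and the firm should produce.
Solving P = MC: 5 - 16y + 3y^2 = 0 ⇒ y = 1/3 or 5. On the upward-sloping branch, y* = 5.
Check: AVC at y = 5 is $6 ≤ P, so revenue covers variable cost.
Profit = P·y − TC = 16·5 − 371 = -$291, a loss, but smaller than the $341 fixed cost the firm would lose by shutting down.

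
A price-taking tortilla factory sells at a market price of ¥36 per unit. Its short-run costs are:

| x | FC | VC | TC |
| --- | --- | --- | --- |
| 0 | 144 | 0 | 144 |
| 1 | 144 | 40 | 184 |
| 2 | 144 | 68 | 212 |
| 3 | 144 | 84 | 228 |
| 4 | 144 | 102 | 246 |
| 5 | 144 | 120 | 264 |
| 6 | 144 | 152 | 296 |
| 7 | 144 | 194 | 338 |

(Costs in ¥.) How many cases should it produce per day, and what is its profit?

Profit at each row (π = 36x − TC): x=0: -144; x=1: -148; x=2: -140; x=3: -120; x=4: -102; x=5: -84; x=6: -80; x=7: -86.
Profit is maximized at x = 6. AVC there is 152/6 = ¥25.33 ≤ P, so producing beats shutting down (which would give -¥144).

x = 6; profit = -¥80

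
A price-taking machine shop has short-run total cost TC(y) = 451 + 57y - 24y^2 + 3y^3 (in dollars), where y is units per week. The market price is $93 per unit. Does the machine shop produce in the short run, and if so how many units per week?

Strip out fixed cost: VC = 57y - 24y^2 + 3y^3. Then AVC = 57 - 24y + 3y^2 and MC = 57 - 48y + 9y^2.
The AVC parabola has its vertex at y = 24/6 = 4, where AVC = 57 - 24·4 + 3·4^2 = $9.
Since P = $93 ≥ min AVC = $9, price covers variable cost and the firm should produce.
P = MC gives -36 - 48y + 9y^2 = 0, with roots -2/3 and 6. Take the larger (rising MC): y* = 6.
Check: AVC at y = 6 is $21 ≤ P, so revenue covers variable cost.
Profit = P·y − TC = 93·6 − 577 = -$19, a loss, but smaller than the $451 fixed cost the firm would lose by shutting down.

Produce at y = 6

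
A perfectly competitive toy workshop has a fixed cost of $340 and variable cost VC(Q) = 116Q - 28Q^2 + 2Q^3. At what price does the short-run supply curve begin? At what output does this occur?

The firm shuts down when price falls below the minimum of average variable cost. AVC = VC/Q = 116 - 28Q + 2Q^2.
dAVC/dQ = -28 + 4Q = 0 gives Q = 7. min AVC = 116 - 28·7 + 2·7^2 = 18.
For P < $18 the firm produces nothing.

$18 per unit, at Q = 7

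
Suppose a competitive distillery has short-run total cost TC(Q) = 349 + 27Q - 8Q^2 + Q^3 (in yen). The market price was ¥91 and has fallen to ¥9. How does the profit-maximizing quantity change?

Output falls from 8 to 0 (the firm shuts down)

AVC = 27 - 8Q + Q^2, minimized at Q = 4 where min AVC = ¥11. MC = 27 - 16Q + 3Q^2.
At P = ¥91 ≥ min AVC, set P = MC on the rising branch: Q = 8.
At P = ¥9 < min AVC = ¥11, price no longer covers variable cost at any output, so the firm shuts down: Q = 0.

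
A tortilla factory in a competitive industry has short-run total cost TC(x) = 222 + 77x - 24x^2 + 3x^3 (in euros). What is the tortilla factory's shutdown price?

€29 per unit

The firm shuts down when price falls below the minimum of average variable cost. AVC = VC/x = 77 - 24x + 3x^2.
At the minimum of AVC, MC = AVC. MC = 77 - 48x + 9x^2; setting MC = AVC gives 6x^2 - 24x = 0, so x = 4. min AVC = 29.
The firm shuts down for any P below €29.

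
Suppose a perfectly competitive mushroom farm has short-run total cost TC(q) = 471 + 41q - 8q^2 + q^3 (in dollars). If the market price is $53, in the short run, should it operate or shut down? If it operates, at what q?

Produce at q = 6

Variable cost is VC = 41q - 8q^2 + q^3, so AVC = VC/q = 41 - 8q + q^2 and MC = dTC/dq = 41 - 16q + 3q^2.
AVC is minimized where dAVC/dq = -8 + 2q = 0, at q = 4; min AVC = 41 - 8·4 + 4^2 = $25.
Because $53 ≥ $25, revenue can cover variable cost; the firm operates.
Set P = MC: 53 = 41 - 16q + 3q^2 → -12 - 16q + 3q^2 = 0. The roots are q = -2/3 and q = 6; the profit-maximizing output is on the rising part of MC, so q* = 6.
Check: AVC at q = 6 is $29 ≤ P, so revenue covers variable cost.
Profit = P·q − TC = 53·6 − 645 = -$327, a loss, but smaller than the $471 fixed cost the firm would lose by shutting down.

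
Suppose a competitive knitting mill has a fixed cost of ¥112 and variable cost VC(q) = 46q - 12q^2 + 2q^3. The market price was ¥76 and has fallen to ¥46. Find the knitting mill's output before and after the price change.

AVC = 46 - 12q + 2q^2, minimized at q = 3 where min AVC = ¥28. MC = 46 - 24q + 6q^2.
With P = ¥76 above the shutdown price, P = MC gives q = 5.
At P = ¥46 ≥ min AVC, set P = MC: q = 4. The firm stays open but cuts output.

Output falls from 5 to 4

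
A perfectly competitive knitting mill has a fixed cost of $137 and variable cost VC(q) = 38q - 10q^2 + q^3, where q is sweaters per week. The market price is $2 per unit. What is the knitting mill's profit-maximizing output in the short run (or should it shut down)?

Shut down

Variable cost is VC = 38q - 10q^2 + q^3, so AVC = VC/q = 38 - 10q + q^2 and MC = dTC/dq = 38 - 20q + 3q^2.
AVC hits its minimum where MC = AVC, at q = 5, giving min AVC = 38 - 10·5 + 5^2 = $13.
P = $2 lies below min AVC = $13; no output level covers variable cost.
Shutting down limits the loss to fixed cost, $137.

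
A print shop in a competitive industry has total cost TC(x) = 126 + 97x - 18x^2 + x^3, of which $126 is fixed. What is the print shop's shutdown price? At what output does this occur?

Short-run supply begins at min AVC. From VC = 97x - 18x^2 + x^3, AVC = 97 - 18x + x^2.
dAVC/dx = -18 + 2x = 0 gives x = 9. min AVC = 97 - 18·9 + 9^2 = 16.
For P < $16 the firm produces nothing.

$16 per unit, at x = 9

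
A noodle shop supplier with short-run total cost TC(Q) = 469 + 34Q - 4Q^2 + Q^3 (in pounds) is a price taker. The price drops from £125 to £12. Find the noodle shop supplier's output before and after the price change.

Output falls from 7 to 0 (the firm shuts down)

AVC = 34 - 4Q + Q^2, minimized at Q = 2 where min AVC = £30. MC = 34 - 8Q + 3Q^2.
With P = £125 above the shutdown price, P = MC gives Q = 7.
At P = £12 < min AVC = £30, price no longer covers variable cost at any output, so the firm shuts down: Q = 0.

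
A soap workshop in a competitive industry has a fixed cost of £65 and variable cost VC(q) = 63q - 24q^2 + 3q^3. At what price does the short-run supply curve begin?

£15 per unit

The shutdown price is the minimum of AVC. VC = 63q - 24q^2 + 3q^3, so AVC = 63 - 24q + 3q^2.
At the minimum of AVC, MC = AVC. MC = 63 - 48q + 9q^2; setting MC = AVC gives 6q^2 - 24q = 0, so q = 4. min AVC = 15.
So the shutdown price is £15.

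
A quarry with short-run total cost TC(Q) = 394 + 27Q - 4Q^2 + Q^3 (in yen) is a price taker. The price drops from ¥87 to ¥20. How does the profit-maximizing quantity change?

Output falls from 6 to 0 (the firm shuts down)

MC = 27 - 8Q + 3Q^2; the shutdown threshold is min AVC = ¥23 (at Q = 2).
With P = ¥87 above the shutdown price, P = MC gives Q = 6.
At P = ¥20 < min AVC = ¥23, price no longer covers variable cost at any output, so the firm shuts down: Q = 0.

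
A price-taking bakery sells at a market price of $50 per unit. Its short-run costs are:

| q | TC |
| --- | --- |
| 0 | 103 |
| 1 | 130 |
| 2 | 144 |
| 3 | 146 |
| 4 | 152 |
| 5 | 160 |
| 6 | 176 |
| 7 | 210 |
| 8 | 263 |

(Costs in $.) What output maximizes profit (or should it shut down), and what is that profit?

Tabulate TR − TC: q=0: -103; q=1: -80; q=2: -44; q=3: 4; q=4: 48; q=5: 90; q=6: 124; q=7: 140; q=8: 137.
Profit is maximized at q = 7. AVC there is 107/7 = $15.29 ≤ P, so producing beats shutting down (which would give -$103).

q = 7; profit = $140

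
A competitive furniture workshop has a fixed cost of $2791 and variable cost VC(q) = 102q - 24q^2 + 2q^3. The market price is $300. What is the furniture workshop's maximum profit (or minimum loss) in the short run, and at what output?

Profit = -$371 at q = 11

AVC = 102 - 24q + 2q^2; min AVC = $30 at q = 6. Since P = $300 ≥ min AVC, the firm produces.
MC = 102 - 48q + 6q^2. Setting P = MC and taking the root on the rising branch gives q* = 11.
TR = 300·11 = 3300. TC = 2791 + 880 = 3671. Profit = 3300 − 3671 = -$371.
By producing, the firm covers all variable cost plus $2420 of fixed cost; shutting down would lose the full $2791.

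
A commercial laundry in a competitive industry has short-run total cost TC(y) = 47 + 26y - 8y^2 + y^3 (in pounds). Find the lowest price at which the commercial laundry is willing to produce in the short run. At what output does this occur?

£10 per unit, at y = 4

Short-run supply begins at min AVC. From VC = 26y - 8y^2 + y^3, AVC = 26 - 8y + y^2.
At the minimum of AVC, MC = AVC. MC = 26 - 16y + 3y^2; setting MC = AVC gives 2y^2 - 8y = 0, so y = 4. min AVC = 10.
The firm shuts down for any P below £10.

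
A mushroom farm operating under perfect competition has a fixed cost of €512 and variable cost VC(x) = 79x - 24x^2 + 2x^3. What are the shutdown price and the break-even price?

Shutdown price = min AVC. AVC = 79 - 24x + 2x^2, with vertex at x = 6 and minimum €7.
ATC = 512/x + 79 - 24x + 2x^2. Setting dATC/dx = −512/x^2 − 24 + 4x = 0 gives x = 8 (since 4·8^3 − 24·8^2 = 512).
min ATC = 512/8 + 79 − 24·8 + 2·8^2 = €79. That is the break-even price.
Between these two prices the firm operates at a loss; above €79 it earns a profit.

Shutdown price = €7; break-even price = €79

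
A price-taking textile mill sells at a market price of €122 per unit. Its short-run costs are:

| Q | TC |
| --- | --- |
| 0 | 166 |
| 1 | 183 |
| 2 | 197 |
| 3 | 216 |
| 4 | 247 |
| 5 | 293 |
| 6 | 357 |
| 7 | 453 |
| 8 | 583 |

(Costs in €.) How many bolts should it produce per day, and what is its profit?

Q = 7; profit = €401

Tabulate TR − TC: Q=0: -166; Q=1: -61; Q=2: 47; Q=3: 150; Q=4: 241; Q=5: 317; Q=6: 375; Q=7: 401; Q=8: 393.
Profit is maximized at Q = 7. AVC there is 287/7 = €41 ≤ P, so producing beats shutting down (which would give -€166).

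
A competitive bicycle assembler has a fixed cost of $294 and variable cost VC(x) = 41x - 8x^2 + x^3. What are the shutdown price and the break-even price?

Shutdown price = $25; break-even price = $76

Shutdown price = min AVC. AVC = 41 - 8x + x^2, with vertex at x = 4 and minimum $25.
ATC = 294/x + 41 - 8x + x^2. Setting dATC/dx = −294/x^2 − 8 + 2x = 0 gives x = 7 (since 2·7^3 − 8·7^2 = 294).
min ATC = 294/7 + 41 − 8·7 + 7^2 = $76. That is the break-even price.
For $25 ≤ P < $76 the firm produces at a loss; below $25 it shuts down.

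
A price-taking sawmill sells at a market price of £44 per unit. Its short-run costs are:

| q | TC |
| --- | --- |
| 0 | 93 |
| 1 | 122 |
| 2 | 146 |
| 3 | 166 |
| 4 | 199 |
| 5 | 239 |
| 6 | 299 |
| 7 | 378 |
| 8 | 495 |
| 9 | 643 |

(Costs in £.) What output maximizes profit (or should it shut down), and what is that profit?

q = 5; profit = -£19

Profit at each row (π = 44q − TC): q=0: -93; q=1: -78; q=2: -58; q=3: -34; q=4: -23; q=5: -19; q=6: -35; q=7: -70; q=8: -143; q=9: -247.
Profit is maximized at q = 5. AVC there is 146/5 = £29.20 ≤ P, so producing beats shutting down (which would give -£93).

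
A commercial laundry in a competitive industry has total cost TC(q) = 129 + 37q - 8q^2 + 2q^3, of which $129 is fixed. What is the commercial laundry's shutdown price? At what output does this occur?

$29 per unit, at q = 2

Short-run supply begins at min AVC. From VC = 37q - 8q^2 + 2q^3, AVC = 37 - 8q + 2q^2.
At the minimum of AVC, MC = AVC. MC = 37 - 16q + 6q^2; setting MC = AVC gives 4q^2 - 8q = 0, so q = 2. min AVC = 29.
So the shutdown price is $29.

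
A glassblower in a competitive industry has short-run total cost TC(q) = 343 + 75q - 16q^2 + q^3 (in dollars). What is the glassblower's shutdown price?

$11 per unit

Short-run supply begins at min AVC. From VC = 75q - 16q^2 + q^3, AVC = 75 - 16q + q^2.
At the minimum of AVC, MC = AVC. MC = 75 - 32q + 3q^2; setting MC = AVC gives 2q^2 - 16q = 0, so q = 8. min AVC = 11.
So the shutdown price is $11.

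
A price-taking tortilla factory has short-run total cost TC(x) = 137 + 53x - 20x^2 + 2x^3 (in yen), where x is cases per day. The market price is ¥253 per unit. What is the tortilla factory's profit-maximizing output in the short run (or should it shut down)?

Strip out fixed cost: VC = 53x - 20x^2 + 2x^3. Then AVC = 53 - 20x + 2x^2 and MC = 53 - 40x + 6x^2.
The AVC parabola has its vertex at x = 20/4 = 5, where AVC = 53 - 20·5 + 2·5^2 = ¥3.
Because ¥253 ≥ ¥3, revenue can cover variable cost; the firm operates.
Solving P = MC: -200 - 40x + 6x^2 = 0 ⇒ x = -10/3 or 10. On the upward-sloping branch, x* = 10.
Check: AVC at x = 10 is ¥53 ≤ P, so revenue covers variable cost.
Profit = P·x − TC = 253·10 − 667 = ¥1863.

Produce at x = 10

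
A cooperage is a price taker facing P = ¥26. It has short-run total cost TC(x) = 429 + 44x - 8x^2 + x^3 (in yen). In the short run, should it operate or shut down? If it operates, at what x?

Shut down

From TC, MC = TC'(x) = 44 - 16x + 3x^2 and AVC = VC/x = 44 - 8x + x^2.
AVC hits its minimum where MC = AVC, at x = 4, giving min AVC = 44 - 8·4 + 4^2 = ¥28.
P = ¥26 lies below min AVC = ¥28; no output level covers variable cost.
Shutting down limits the loss to fixed cost, ¥429.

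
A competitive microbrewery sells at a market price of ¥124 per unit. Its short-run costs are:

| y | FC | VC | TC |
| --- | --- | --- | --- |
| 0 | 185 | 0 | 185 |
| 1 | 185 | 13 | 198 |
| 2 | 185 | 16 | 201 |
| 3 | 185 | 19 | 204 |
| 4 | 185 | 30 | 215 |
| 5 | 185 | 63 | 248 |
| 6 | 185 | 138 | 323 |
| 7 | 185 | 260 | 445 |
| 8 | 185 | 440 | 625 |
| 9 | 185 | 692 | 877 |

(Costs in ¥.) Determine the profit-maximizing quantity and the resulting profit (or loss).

Profit at each row (π = 124y − TC): y=0: -185; y=1: -74; y=2: 47; y=3: 168; y=4: 281; y=5: 372; y=6: 421; y=7: 423; y=8: 367; y=9: 239.
Profit is maximized at y = 7. AVC there is 260/7 = ¥37.14 ≤ P, so producing beats shutting down (which would give -¥185).

y = 7; profit = ¥423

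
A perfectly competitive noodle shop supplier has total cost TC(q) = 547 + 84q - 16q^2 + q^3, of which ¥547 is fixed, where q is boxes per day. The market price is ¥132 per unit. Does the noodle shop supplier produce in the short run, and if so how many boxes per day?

Strip out fixed cost: VC = 84q - 16q^2 + q^3. Then AVC = 84 - 16q + q^2 and MC = 84 - 32q + 3q^2.
The AVC parabola has its vertex at q = 16/2 = 8, where AVC = 84 - 16·8 + 8^2 = ¥20.
P = ¥132 exceeds min AVC = ¥20, so the firm stays open.
P = MC gives -48 - 32q + 3q^2 = 0, with roots -4/3 and 12. Take the larger (rising MC): q* = 12.
Check: AVC at q = 12 is ¥36 ≤ P, so revenue covers variable cost.
Profit = P·q − TC = 132·12 − 979 = ¥605.

Produce at q = 12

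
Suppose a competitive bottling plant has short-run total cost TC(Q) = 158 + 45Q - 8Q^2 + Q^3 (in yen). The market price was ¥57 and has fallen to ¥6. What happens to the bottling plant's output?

AVC = 45 - 8Q + Q^2, minimized at Q = 4 where min AVC = ¥29. MC = 45 - 16Q + 3Q^2.
At P = ¥57 ≥ min AVC, set P = MC on the rising branch: Q = 6.
At P = ¥6 < min AVC = ¥29, price no longer covers variable cost at any output, so the firm shuts down: Q = 0.

Output falls from 6 to 0 (the firm shuts down)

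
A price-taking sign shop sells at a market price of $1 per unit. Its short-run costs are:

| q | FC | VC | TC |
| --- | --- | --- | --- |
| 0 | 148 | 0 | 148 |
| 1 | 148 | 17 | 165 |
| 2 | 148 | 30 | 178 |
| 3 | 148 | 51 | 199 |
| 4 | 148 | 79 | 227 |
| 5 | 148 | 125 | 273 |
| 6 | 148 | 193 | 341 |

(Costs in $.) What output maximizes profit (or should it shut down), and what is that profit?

q = 0 (shut down); profit = -$148

Compute π = P·q − TC at each output: q=0: -148; q=1: -164; q=2: -176; q=3: -196; q=4: -223; q=5: -268; q=6: -335.
Profit is highest at q = 0. Equivalently, the lowest AVC in the table is 30/2 ≈ $15 at q = 2, and P = $1 falls below it — price never covers variable cost, so the firm shuts down and loses only its fixed cost.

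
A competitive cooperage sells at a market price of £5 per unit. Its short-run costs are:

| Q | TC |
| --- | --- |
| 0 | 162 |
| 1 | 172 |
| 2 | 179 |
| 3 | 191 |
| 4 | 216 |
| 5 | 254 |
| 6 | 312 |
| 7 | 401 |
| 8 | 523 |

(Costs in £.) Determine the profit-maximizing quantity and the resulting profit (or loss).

Q = 0 (shut down); profit = -£162

Tabulate TR − TC: Q=0: -162; Q=1: -167; Q=2: -169; Q=3: -176; Q=4: -196; Q=5: -229; Q=6: -282; Q=7: -366; Q=8: -483.
Profit is highest at Q = 0. Equivalently, the lowest AVC in the table is 17/2 ≈ £8.50 at Q = 2, and P = £5 falls below it — price never covers variable cost, so the firm shuts down and loses only its fixed cost.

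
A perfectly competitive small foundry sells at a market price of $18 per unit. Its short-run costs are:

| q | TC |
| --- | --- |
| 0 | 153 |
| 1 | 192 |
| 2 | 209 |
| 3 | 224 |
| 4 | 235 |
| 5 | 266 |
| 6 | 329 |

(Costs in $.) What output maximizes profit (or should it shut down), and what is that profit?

q = 0 (shut down); profit = -$153

Profit at each row (π = 18q − TC): q=0: -153; q=1: -174; q=2: -173; q=3: -170; q=4: -163; q=5: -176; q=6: -221.
Profit is highest at q = 0. Equivalently, the lowest AVC in the table is 82/4 ≈ $20.50 at q = 4, and P = $18 falls below it — price never covers variable cost, so the firm shuts down and loses only its fixed cost.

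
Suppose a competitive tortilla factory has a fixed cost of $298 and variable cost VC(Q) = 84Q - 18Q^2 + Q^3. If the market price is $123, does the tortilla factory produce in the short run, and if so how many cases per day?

Produce at Q = 13

Strip out fixed cost: VC = 84Q - 18Q^2 + Q^3. Then AVC = 84 - 18Q + Q^2 and MC = 84 - 36Q + 3Q^2.
AVC hits its minimum where MC = AVC, at Q = 9, giving min AVC = 84 - 18·9 + 9^2 = $3.
P = $123 exceeds min AVC = $3, so the firm stays open.
Solving P = MC: -39 - 36Q + 3Q^2 = 0 ⇒ Q = -1 or 13. On the upward-sloping branch, Q* = 13.
Check: AVC at Q = 13 is $19 ≤ P, so revenue covers variable cost.
Profit = P·Q − TC = 123·13 − 545 = $1054.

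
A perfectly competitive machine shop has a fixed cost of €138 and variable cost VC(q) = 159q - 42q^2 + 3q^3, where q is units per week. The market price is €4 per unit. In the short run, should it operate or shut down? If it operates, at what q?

Variable cost is VC = 159q - 42q^2 + 3q^3, so AVC = VC/q = 159 - 42q + 3q^2 and MC = dTC/dq = 159 - 84q + 9q^2.
AVC is minimized where dAVC/dq = -42 + 6q = 0, at q = 7; min AVC = 159 - 42·7 + 3·7^2 = €12.
P = €4 lies below min AVC = €12; no output level covers variable cost.
Best response: produce nothing and absorb the €138 fixed cost.

Shut down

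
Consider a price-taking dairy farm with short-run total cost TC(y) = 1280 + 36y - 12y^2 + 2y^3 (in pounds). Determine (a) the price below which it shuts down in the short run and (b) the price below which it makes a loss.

Shutdown price = £18; break-even price = £228

Shutdown price = min AVC. AVC = 36 - 12y + 2y^2, with vertex at y = 3 and minimum £18.
ATC = 1280/y + 36 - 12y + 2y^2. Setting dATC/dy = −1280/y^2 − 12 + 4y = 0 gives y = 8 (since 4·8^3 − 12·8^2 = 1280).
min ATC = 1280/8 + 36 − 12·8 + 2·8^2 = £228. That is the break-even price.
Between these two prices the firm operates at a loss; above £228 it earns a profit.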